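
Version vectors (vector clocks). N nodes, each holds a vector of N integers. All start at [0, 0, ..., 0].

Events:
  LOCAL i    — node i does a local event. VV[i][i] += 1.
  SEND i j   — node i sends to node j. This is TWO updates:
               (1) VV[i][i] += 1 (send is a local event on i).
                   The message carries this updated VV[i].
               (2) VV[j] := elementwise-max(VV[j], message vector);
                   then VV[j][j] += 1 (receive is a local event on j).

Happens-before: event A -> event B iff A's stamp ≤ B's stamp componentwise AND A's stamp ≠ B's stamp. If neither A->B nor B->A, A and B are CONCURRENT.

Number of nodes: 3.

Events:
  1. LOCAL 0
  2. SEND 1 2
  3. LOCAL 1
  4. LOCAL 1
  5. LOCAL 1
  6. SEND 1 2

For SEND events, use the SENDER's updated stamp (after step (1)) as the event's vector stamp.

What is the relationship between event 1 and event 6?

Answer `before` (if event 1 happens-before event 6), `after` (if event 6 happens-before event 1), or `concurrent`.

Initial: VV[0]=[0, 0, 0]
Initial: VV[1]=[0, 0, 0]
Initial: VV[2]=[0, 0, 0]
Event 1: LOCAL 0: VV[0][0]++ -> VV[0]=[1, 0, 0]
Event 2: SEND 1->2: VV[1][1]++ -> VV[1]=[0, 1, 0], msg_vec=[0, 1, 0]; VV[2]=max(VV[2],msg_vec) then VV[2][2]++ -> VV[2]=[0, 1, 1]
Event 3: LOCAL 1: VV[1][1]++ -> VV[1]=[0, 2, 0]
Event 4: LOCAL 1: VV[1][1]++ -> VV[1]=[0, 3, 0]
Event 5: LOCAL 1: VV[1][1]++ -> VV[1]=[0, 4, 0]
Event 6: SEND 1->2: VV[1][1]++ -> VV[1]=[0, 5, 0], msg_vec=[0, 5, 0]; VV[2]=max(VV[2],msg_vec) then VV[2][2]++ -> VV[2]=[0, 5, 2]
Event 1 stamp: [1, 0, 0]
Event 6 stamp: [0, 5, 0]
[1, 0, 0] <= [0, 5, 0]? False
[0, 5, 0] <= [1, 0, 0]? False
Relation: concurrent

Answer: concurrent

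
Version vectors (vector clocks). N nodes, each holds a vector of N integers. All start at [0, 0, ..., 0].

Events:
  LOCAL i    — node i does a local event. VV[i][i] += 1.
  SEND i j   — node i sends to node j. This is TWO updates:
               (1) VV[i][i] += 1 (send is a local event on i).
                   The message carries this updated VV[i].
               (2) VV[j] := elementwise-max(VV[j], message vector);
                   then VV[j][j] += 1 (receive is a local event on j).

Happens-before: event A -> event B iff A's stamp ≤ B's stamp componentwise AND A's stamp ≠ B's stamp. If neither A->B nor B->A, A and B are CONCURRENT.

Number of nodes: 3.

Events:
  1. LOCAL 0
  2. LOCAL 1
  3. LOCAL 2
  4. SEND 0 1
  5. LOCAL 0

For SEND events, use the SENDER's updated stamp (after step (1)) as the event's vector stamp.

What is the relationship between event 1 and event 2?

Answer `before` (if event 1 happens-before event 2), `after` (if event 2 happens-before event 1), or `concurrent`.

Initial: VV[0]=[0, 0, 0]
Initial: VV[1]=[0, 0, 0]
Initial: VV[2]=[0, 0, 0]
Event 1: LOCAL 0: VV[0][0]++ -> VV[0]=[1, 0, 0]
Event 2: LOCAL 1: VV[1][1]++ -> VV[1]=[0, 1, 0]
Event 3: LOCAL 2: VV[2][2]++ -> VV[2]=[0, 0, 1]
Event 4: SEND 0->1: VV[0][0]++ -> VV[0]=[2, 0, 0], msg_vec=[2, 0, 0]; VV[1]=max(VV[1],msg_vec) then VV[1][1]++ -> VV[1]=[2, 2, 0]
Event 5: LOCAL 0: VV[0][0]++ -> VV[0]=[3, 0, 0]
Event 1 stamp: [1, 0, 0]
Event 2 stamp: [0, 1, 0]
[1, 0, 0] <= [0, 1, 0]? False
[0, 1, 0] <= [1, 0, 0]? False
Relation: concurrent

Answer: concurrent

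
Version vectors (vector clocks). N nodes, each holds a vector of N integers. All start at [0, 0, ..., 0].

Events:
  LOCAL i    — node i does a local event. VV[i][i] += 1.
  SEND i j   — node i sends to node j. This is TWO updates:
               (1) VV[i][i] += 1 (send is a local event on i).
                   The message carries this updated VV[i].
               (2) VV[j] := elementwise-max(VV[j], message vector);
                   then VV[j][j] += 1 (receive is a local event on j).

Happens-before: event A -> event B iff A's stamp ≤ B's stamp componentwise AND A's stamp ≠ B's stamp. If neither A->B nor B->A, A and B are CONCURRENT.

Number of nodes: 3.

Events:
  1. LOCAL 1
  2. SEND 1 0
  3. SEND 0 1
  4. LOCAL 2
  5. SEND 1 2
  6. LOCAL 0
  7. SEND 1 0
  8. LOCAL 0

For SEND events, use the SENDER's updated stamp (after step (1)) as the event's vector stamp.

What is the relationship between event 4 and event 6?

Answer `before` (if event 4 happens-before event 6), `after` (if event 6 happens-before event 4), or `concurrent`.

Answer: concurrent

Derivation:
Initial: VV[0]=[0, 0, 0]
Initial: VV[1]=[0, 0, 0]
Initial: VV[2]=[0, 0, 0]
Event 1: LOCAL 1: VV[1][1]++ -> VV[1]=[0, 1, 0]
Event 2: SEND 1->0: VV[1][1]++ -> VV[1]=[0, 2, 0], msg_vec=[0, 2, 0]; VV[0]=max(VV[0],msg_vec) then VV[0][0]++ -> VV[0]=[1, 2, 0]
Event 3: SEND 0->1: VV[0][0]++ -> VV[0]=[2, 2, 0], msg_vec=[2, 2, 0]; VV[1]=max(VV[1],msg_vec) then VV[1][1]++ -> VV[1]=[2, 3, 0]
Event 4: LOCAL 2: VV[2][2]++ -> VV[2]=[0, 0, 1]
Event 5: SEND 1->2: VV[1][1]++ -> VV[1]=[2, 4, 0], msg_vec=[2, 4, 0]; VV[2]=max(VV[2],msg_vec) then VV[2][2]++ -> VV[2]=[2, 4, 2]
Event 6: LOCAL 0: VV[0][0]++ -> VV[0]=[3, 2, 0]
Event 7: SEND 1->0: VV[1][1]++ -> VV[1]=[2, 5, 0], msg_vec=[2, 5, 0]; VV[0]=max(VV[0],msg_vec) then VV[0][0]++ -> VV[0]=[4, 5, 0]
Event 8: LOCAL 0: VV[0][0]++ -> VV[0]=[5, 5, 0]
Event 4 stamp: [0, 0, 1]
Event 6 stamp: [3, 2, 0]
[0, 0, 1] <= [3, 2, 0]? False
[3, 2, 0] <= [0, 0, 1]? False
Relation: concurrent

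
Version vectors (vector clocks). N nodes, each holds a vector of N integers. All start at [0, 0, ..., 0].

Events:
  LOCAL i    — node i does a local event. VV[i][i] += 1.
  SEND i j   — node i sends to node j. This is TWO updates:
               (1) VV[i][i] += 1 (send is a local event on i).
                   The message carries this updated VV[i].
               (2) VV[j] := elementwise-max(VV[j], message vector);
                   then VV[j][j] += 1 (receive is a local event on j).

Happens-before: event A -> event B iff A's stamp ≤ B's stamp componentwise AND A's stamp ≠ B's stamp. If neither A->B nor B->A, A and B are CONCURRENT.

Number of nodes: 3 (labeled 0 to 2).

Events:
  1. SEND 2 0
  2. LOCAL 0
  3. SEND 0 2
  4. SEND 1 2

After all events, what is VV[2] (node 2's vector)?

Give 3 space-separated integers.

Answer: 3 1 3

Derivation:
Initial: VV[0]=[0, 0, 0]
Initial: VV[1]=[0, 0, 0]
Initial: VV[2]=[0, 0, 0]
Event 1: SEND 2->0: VV[2][2]++ -> VV[2]=[0, 0, 1], msg_vec=[0, 0, 1]; VV[0]=max(VV[0],msg_vec) then VV[0][0]++ -> VV[0]=[1, 0, 1]
Event 2: LOCAL 0: VV[0][0]++ -> VV[0]=[2, 0, 1]
Event 3: SEND 0->2: VV[0][0]++ -> VV[0]=[3, 0, 1], msg_vec=[3, 0, 1]; VV[2]=max(VV[2],msg_vec) then VV[2][2]++ -> VV[2]=[3, 0, 2]
Event 4: SEND 1->2: VV[1][1]++ -> VV[1]=[0, 1, 0], msg_vec=[0, 1, 0]; VV[2]=max(VV[2],msg_vec) then VV[2][2]++ -> VV[2]=[3, 1, 3]
Final vectors: VV[0]=[3, 0, 1]; VV[1]=[0, 1, 0]; VV[2]=[3, 1, 3]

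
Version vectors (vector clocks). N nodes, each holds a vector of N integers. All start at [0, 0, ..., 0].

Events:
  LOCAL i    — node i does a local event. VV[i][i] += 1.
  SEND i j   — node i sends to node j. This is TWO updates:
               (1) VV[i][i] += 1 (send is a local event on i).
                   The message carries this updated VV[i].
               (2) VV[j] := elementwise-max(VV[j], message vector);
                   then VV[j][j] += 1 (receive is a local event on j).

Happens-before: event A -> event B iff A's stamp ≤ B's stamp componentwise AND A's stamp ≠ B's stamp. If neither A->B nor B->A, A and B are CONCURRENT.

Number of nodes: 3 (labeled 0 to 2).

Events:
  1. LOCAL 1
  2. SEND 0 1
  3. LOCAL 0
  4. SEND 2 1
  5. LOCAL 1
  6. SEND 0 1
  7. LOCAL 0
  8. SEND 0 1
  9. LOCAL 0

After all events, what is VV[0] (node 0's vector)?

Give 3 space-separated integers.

Initial: VV[0]=[0, 0, 0]
Initial: VV[1]=[0, 0, 0]
Initial: VV[2]=[0, 0, 0]
Event 1: LOCAL 1: VV[1][1]++ -> VV[1]=[0, 1, 0]
Event 2: SEND 0->1: VV[0][0]++ -> VV[0]=[1, 0, 0], msg_vec=[1, 0, 0]; VV[1]=max(VV[1],msg_vec) then VV[1][1]++ -> VV[1]=[1, 2, 0]
Event 3: LOCAL 0: VV[0][0]++ -> VV[0]=[2, 0, 0]
Event 4: SEND 2->1: VV[2][2]++ -> VV[2]=[0, 0, 1], msg_vec=[0, 0, 1]; VV[1]=max(VV[1],msg_vec) then VV[1][1]++ -> VV[1]=[1, 3, 1]
Event 5: LOCAL 1: VV[1][1]++ -> VV[1]=[1, 4, 1]
Event 6: SEND 0->1: VV[0][0]++ -> VV[0]=[3, 0, 0], msg_vec=[3, 0, 0]; VV[1]=max(VV[1],msg_vec) then VV[1][1]++ -> VV[1]=[3, 5, 1]
Event 7: LOCAL 0: VV[0][0]++ -> VV[0]=[4, 0, 0]
Event 8: SEND 0->1: VV[0][0]++ -> VV[0]=[5, 0, 0], msg_vec=[5, 0, 0]; VV[1]=max(VV[1],msg_vec) then VV[1][1]++ -> VV[1]=[5, 6, 1]
Event 9: LOCAL 0: VV[0][0]++ -> VV[0]=[6, 0, 0]
Final vectors: VV[0]=[6, 0, 0]; VV[1]=[5, 6, 1]; VV[2]=[0, 0, 1]

Answer: 6 0 0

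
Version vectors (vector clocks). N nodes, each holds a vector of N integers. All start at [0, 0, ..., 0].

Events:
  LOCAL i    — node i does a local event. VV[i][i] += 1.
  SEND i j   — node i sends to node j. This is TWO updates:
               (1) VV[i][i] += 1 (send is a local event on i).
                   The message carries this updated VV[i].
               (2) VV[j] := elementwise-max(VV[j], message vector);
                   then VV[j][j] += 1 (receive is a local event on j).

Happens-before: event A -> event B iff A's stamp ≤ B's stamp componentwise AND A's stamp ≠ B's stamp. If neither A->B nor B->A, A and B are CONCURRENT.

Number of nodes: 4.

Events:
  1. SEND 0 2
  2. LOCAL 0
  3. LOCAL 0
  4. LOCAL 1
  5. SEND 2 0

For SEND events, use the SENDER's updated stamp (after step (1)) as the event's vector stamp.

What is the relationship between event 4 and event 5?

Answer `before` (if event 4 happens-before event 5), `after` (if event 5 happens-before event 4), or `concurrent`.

Answer: concurrent

Derivation:
Initial: VV[0]=[0, 0, 0, 0]
Initial: VV[1]=[0, 0, 0, 0]
Initial: VV[2]=[0, 0, 0, 0]
Initial: VV[3]=[0, 0, 0, 0]
Event 1: SEND 0->2: VV[0][0]++ -> VV[0]=[1, 0, 0, 0], msg_vec=[1, 0, 0, 0]; VV[2]=max(VV[2],msg_vec) then VV[2][2]++ -> VV[2]=[1, 0, 1, 0]
Event 2: LOCAL 0: VV[0][0]++ -> VV[0]=[2, 0, 0, 0]
Event 3: LOCAL 0: VV[0][0]++ -> VV[0]=[3, 0, 0, 0]
Event 4: LOCAL 1: VV[1][1]++ -> VV[1]=[0, 1, 0, 0]
Event 5: SEND 2->0: VV[2][2]++ -> VV[2]=[1, 0, 2, 0], msg_vec=[1, 0, 2, 0]; VV[0]=max(VV[0],msg_vec) then VV[0][0]++ -> VV[0]=[4, 0, 2, 0]
Event 4 stamp: [0, 1, 0, 0]
Event 5 stamp: [1, 0, 2, 0]
[0, 1, 0, 0] <= [1, 0, 2, 0]? False
[1, 0, 2, 0] <= [0, 1, 0, 0]? False
Relation: concurrent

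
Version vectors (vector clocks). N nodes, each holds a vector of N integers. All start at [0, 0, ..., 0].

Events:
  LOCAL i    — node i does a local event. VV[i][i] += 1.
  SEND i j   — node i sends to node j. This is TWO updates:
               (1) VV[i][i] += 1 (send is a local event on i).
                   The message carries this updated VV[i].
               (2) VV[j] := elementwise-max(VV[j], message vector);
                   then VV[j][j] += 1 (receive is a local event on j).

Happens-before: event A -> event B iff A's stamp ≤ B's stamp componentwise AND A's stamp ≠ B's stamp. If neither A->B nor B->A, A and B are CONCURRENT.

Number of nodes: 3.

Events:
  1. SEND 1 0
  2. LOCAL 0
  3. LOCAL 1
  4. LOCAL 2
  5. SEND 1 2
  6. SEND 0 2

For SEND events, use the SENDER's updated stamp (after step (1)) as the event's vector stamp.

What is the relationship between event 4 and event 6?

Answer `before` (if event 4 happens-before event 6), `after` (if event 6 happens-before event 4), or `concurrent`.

Answer: concurrent

Derivation:
Initial: VV[0]=[0, 0, 0]
Initial: VV[1]=[0, 0, 0]
Initial: VV[2]=[0, 0, 0]
Event 1: SEND 1->0: VV[1][1]++ -> VV[1]=[0, 1, 0], msg_vec=[0, 1, 0]; VV[0]=max(VV[0],msg_vec) then VV[0][0]++ -> VV[0]=[1, 1, 0]
Event 2: LOCAL 0: VV[0][0]++ -> VV[0]=[2, 1, 0]
Event 3: LOCAL 1: VV[1][1]++ -> VV[1]=[0, 2, 0]
Event 4: LOCAL 2: VV[2][2]++ -> VV[2]=[0, 0, 1]
Event 5: SEND 1->2: VV[1][1]++ -> VV[1]=[0, 3, 0], msg_vec=[0, 3, 0]; VV[2]=max(VV[2],msg_vec) then VV[2][2]++ -> VV[2]=[0, 3, 2]
Event 6: SEND 0->2: VV[0][0]++ -> VV[0]=[3, 1, 0], msg_vec=[3, 1, 0]; VV[2]=max(VV[2],msg_vec) then VV[2][2]++ -> VV[2]=[3, 3, 3]
Event 4 stamp: [0, 0, 1]
Event 6 stamp: [3, 1, 0]
[0, 0, 1] <= [3, 1, 0]? False
[3, 1, 0] <= [0, 0, 1]? False
Relation: concurrent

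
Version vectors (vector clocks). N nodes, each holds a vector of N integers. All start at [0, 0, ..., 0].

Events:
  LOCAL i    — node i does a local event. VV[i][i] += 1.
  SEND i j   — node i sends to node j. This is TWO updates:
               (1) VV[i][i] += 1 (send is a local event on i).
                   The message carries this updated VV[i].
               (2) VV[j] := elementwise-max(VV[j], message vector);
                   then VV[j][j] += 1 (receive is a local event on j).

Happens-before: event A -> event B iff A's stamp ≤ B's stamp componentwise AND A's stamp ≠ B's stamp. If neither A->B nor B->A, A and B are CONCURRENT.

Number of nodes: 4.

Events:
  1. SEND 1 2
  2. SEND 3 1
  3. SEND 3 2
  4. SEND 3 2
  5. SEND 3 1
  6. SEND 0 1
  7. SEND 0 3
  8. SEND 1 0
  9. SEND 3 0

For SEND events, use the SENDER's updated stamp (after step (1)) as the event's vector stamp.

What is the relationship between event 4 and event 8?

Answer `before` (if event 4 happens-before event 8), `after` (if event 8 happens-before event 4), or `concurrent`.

Initial: VV[0]=[0, 0, 0, 0]
Initial: VV[1]=[0, 0, 0, 0]
Initial: VV[2]=[0, 0, 0, 0]
Initial: VV[3]=[0, 0, 0, 0]
Event 1: SEND 1->2: VV[1][1]++ -> VV[1]=[0, 1, 0, 0], msg_vec=[0, 1, 0, 0]; VV[2]=max(VV[2],msg_vec) then VV[2][2]++ -> VV[2]=[0, 1, 1, 0]
Event 2: SEND 3->1: VV[3][3]++ -> VV[3]=[0, 0, 0, 1], msg_vec=[0, 0, 0, 1]; VV[1]=max(VV[1],msg_vec) then VV[1][1]++ -> VV[1]=[0, 2, 0, 1]
Event 3: SEND 3->2: VV[3][3]++ -> VV[3]=[0, 0, 0, 2], msg_vec=[0, 0, 0, 2]; VV[2]=max(VV[2],msg_vec) then VV[2][2]++ -> VV[2]=[0, 1, 2, 2]
Event 4: SEND 3->2: VV[3][3]++ -> VV[3]=[0, 0, 0, 3], msg_vec=[0, 0, 0, 3]; VV[2]=max(VV[2],msg_vec) then VV[2][2]++ -> VV[2]=[0, 1, 3, 3]
Event 5: SEND 3->1: VV[3][3]++ -> VV[3]=[0, 0, 0, 4], msg_vec=[0, 0, 0, 4]; VV[1]=max(VV[1],msg_vec) then VV[1][1]++ -> VV[1]=[0, 3, 0, 4]
Event 6: SEND 0->1: VV[0][0]++ -> VV[0]=[1, 0, 0, 0], msg_vec=[1, 0, 0, 0]; VV[1]=max(VV[1],msg_vec) then VV[1][1]++ -> VV[1]=[1, 4, 0, 4]
Event 7: SEND 0->3: VV[0][0]++ -> VV[0]=[2, 0, 0, 0], msg_vec=[2, 0, 0, 0]; VV[3]=max(VV[3],msg_vec) then VV[3][3]++ -> VV[3]=[2, 0, 0, 5]
Event 8: SEND 1->0: VV[1][1]++ -> VV[1]=[1, 5, 0, 4], msg_vec=[1, 5, 0, 4]; VV[0]=max(VV[0],msg_vec) then VV[0][0]++ -> VV[0]=[3, 5, 0, 4]
Event 9: SEND 3->0: VV[3][3]++ -> VV[3]=[2, 0, 0, 6], msg_vec=[2, 0, 0, 6]; VV[0]=max(VV[0],msg_vec) then VV[0][0]++ -> VV[0]=[4, 5, 0, 6]
Event 4 stamp: [0, 0, 0, 3]
Event 8 stamp: [1, 5, 0, 4]
[0, 0, 0, 3] <= [1, 5, 0, 4]? True
[1, 5, 0, 4] <= [0, 0, 0, 3]? False
Relation: before

Answer: before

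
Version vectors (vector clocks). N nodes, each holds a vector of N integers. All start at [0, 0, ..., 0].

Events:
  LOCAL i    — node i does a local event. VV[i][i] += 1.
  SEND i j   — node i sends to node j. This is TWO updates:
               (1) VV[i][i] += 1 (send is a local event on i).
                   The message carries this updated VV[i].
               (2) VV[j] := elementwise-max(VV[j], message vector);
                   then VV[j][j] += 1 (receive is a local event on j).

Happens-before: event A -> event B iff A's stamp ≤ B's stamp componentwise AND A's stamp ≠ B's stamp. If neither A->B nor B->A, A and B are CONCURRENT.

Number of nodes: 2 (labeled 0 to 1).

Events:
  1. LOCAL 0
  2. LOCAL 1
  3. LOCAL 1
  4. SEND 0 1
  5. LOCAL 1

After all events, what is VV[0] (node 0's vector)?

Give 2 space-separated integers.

Answer: 2 0

Derivation:
Initial: VV[0]=[0, 0]
Initial: VV[1]=[0, 0]
Event 1: LOCAL 0: VV[0][0]++ -> VV[0]=[1, 0]
Event 2: LOCAL 1: VV[1][1]++ -> VV[1]=[0, 1]
Event 3: LOCAL 1: VV[1][1]++ -> VV[1]=[0, 2]
Event 4: SEND 0->1: VV[0][0]++ -> VV[0]=[2, 0], msg_vec=[2, 0]; VV[1]=max(VV[1],msg_vec) then VV[1][1]++ -> VV[1]=[2, 3]
Event 5: LOCAL 1: VV[1][1]++ -> VV[1]=[2, 4]
Final vectors: VV[0]=[2, 0]; VV[1]=[2, 4]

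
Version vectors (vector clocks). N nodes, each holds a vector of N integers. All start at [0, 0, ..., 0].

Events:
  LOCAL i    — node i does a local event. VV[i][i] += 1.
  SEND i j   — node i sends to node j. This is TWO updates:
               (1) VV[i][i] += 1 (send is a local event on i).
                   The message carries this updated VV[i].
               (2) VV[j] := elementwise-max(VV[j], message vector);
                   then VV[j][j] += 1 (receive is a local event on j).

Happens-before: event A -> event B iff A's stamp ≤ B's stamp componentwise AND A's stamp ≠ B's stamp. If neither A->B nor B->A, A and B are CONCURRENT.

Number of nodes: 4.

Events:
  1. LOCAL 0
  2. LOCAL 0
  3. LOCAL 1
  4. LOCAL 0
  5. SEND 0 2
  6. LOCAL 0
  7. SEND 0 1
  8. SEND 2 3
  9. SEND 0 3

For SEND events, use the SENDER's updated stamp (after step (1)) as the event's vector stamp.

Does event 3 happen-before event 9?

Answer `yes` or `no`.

Initial: VV[0]=[0, 0, 0, 0]
Initial: VV[1]=[0, 0, 0, 0]
Initial: VV[2]=[0, 0, 0, 0]
Initial: VV[3]=[0, 0, 0, 0]
Event 1: LOCAL 0: VV[0][0]++ -> VV[0]=[1, 0, 0, 0]
Event 2: LOCAL 0: VV[0][0]++ -> VV[0]=[2, 0, 0, 0]
Event 3: LOCAL 1: VV[1][1]++ -> VV[1]=[0, 1, 0, 0]
Event 4: LOCAL 0: VV[0][0]++ -> VV[0]=[3, 0, 0, 0]
Event 5: SEND 0->2: VV[0][0]++ -> VV[0]=[4, 0, 0, 0], msg_vec=[4, 0, 0, 0]; VV[2]=max(VV[2],msg_vec) then VV[2][2]++ -> VV[2]=[4, 0, 1, 0]
Event 6: LOCAL 0: VV[0][0]++ -> VV[0]=[5, 0, 0, 0]
Event 7: SEND 0->1: VV[0][0]++ -> VV[0]=[6, 0, 0, 0], msg_vec=[6, 0, 0, 0]; VV[1]=max(VV[1],msg_vec) then VV[1][1]++ -> VV[1]=[6, 2, 0, 0]
Event 8: SEND 2->3: VV[2][2]++ -> VV[2]=[4, 0, 2, 0], msg_vec=[4, 0, 2, 0]; VV[3]=max(VV[3],msg_vec) then VV[3][3]++ -> VV[3]=[4, 0, 2, 1]
Event 9: SEND 0->3: VV[0][0]++ -> VV[0]=[7, 0, 0, 0], msg_vec=[7, 0, 0, 0]; VV[3]=max(VV[3],msg_vec) then VV[3][3]++ -> VV[3]=[7, 0, 2, 2]
Event 3 stamp: [0, 1, 0, 0]
Event 9 stamp: [7, 0, 0, 0]
[0, 1, 0, 0] <= [7, 0, 0, 0]? False. Equal? False. Happens-before: False

Answer: no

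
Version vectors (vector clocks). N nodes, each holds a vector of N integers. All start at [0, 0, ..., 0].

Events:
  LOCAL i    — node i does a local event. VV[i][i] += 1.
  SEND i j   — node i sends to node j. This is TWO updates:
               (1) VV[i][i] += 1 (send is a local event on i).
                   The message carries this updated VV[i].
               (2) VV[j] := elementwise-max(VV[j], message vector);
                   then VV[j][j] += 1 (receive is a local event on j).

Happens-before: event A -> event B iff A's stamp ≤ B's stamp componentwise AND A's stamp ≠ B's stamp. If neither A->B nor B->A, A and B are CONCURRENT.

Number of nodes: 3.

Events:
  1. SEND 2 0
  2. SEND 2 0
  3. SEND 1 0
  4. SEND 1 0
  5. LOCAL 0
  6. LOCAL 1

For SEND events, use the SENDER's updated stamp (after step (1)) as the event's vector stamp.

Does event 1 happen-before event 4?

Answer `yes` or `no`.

Answer: no

Derivation:
Initial: VV[0]=[0, 0, 0]
Initial: VV[1]=[0, 0, 0]
Initial: VV[2]=[0, 0, 0]
Event 1: SEND 2->0: VV[2][2]++ -> VV[2]=[0, 0, 1], msg_vec=[0, 0, 1]; VV[0]=max(VV[0],msg_vec) then VV[0][0]++ -> VV[0]=[1, 0, 1]
Event 2: SEND 2->0: VV[2][2]++ -> VV[2]=[0, 0, 2], msg_vec=[0, 0, 2]; VV[0]=max(VV[0],msg_vec) then VV[0][0]++ -> VV[0]=[2, 0, 2]
Event 3: SEND 1->0: VV[1][1]++ -> VV[1]=[0, 1, 0], msg_vec=[0, 1, 0]; VV[0]=max(VV[0],msg_vec) then VV[0][0]++ -> VV[0]=[3, 1, 2]
Event 4: SEND 1->0: VV[1][1]++ -> VV[1]=[0, 2, 0], msg_vec=[0, 2, 0]; VV[0]=max(VV[0],msg_vec) then VV[0][0]++ -> VV[0]=[4, 2, 2]
Event 5: LOCAL 0: VV[0][0]++ -> VV[0]=[5, 2, 2]
Event 6: LOCAL 1: VV[1][1]++ -> VV[1]=[0, 3, 0]
Event 1 stamp: [0, 0, 1]
Event 4 stamp: [0, 2, 0]
[0, 0, 1] <= [0, 2, 0]? False. Equal? False. Happens-before: False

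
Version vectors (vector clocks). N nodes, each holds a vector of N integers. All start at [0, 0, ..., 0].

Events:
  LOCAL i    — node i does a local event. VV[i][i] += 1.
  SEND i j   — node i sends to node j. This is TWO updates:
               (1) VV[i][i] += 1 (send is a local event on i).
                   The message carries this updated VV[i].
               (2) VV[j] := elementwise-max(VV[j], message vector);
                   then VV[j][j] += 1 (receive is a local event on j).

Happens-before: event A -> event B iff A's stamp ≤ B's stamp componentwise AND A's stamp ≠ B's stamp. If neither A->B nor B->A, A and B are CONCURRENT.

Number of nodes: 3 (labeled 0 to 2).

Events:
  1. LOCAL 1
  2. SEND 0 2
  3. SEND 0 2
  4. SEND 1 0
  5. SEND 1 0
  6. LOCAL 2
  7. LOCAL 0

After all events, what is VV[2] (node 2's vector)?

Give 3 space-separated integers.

Initial: VV[0]=[0, 0, 0]
Initial: VV[1]=[0, 0, 0]
Initial: VV[2]=[0, 0, 0]
Event 1: LOCAL 1: VV[1][1]++ -> VV[1]=[0, 1, 0]
Event 2: SEND 0->2: VV[0][0]++ -> VV[0]=[1, 0, 0], msg_vec=[1, 0, 0]; VV[2]=max(VV[2],msg_vec) then VV[2][2]++ -> VV[2]=[1, 0, 1]
Event 3: SEND 0->2: VV[0][0]++ -> VV[0]=[2, 0, 0], msg_vec=[2, 0, 0]; VV[2]=max(VV[2],msg_vec) then VV[2][2]++ -> VV[2]=[2, 0, 2]
Event 4: SEND 1->0: VV[1][1]++ -> VV[1]=[0, 2, 0], msg_vec=[0, 2, 0]; VV[0]=max(VV[0],msg_vec) then VV[0][0]++ -> VV[0]=[3, 2, 0]
Event 5: SEND 1->0: VV[1][1]++ -> VV[1]=[0, 3, 0], msg_vec=[0, 3, 0]; VV[0]=max(VV[0],msg_vec) then VV[0][0]++ -> VV[0]=[4, 3, 0]
Event 6: LOCAL 2: VV[2][2]++ -> VV[2]=[2, 0, 3]
Event 7: LOCAL 0: VV[0][0]++ -> VV[0]=[5, 3, 0]
Final vectors: VV[0]=[5, 3, 0]; VV[1]=[0, 3, 0]; VV[2]=[2, 0, 3]

Answer: 2 0 3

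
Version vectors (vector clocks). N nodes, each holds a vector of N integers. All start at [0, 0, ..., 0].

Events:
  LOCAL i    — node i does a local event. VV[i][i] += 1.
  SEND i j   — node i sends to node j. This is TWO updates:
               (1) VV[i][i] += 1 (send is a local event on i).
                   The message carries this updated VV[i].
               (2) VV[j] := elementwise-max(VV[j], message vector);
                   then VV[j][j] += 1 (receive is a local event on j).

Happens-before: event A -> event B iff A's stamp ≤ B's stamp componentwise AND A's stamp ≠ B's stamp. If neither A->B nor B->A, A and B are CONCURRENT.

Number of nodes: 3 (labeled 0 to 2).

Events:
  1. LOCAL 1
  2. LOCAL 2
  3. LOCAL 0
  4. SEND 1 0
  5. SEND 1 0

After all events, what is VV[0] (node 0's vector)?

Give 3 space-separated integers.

Initial: VV[0]=[0, 0, 0]
Initial: VV[1]=[0, 0, 0]
Initial: VV[2]=[0, 0, 0]
Event 1: LOCAL 1: VV[1][1]++ -> VV[1]=[0, 1, 0]
Event 2: LOCAL 2: VV[2][2]++ -> VV[2]=[0, 0, 1]
Event 3: LOCAL 0: VV[0][0]++ -> VV[0]=[1, 0, 0]
Event 4: SEND 1->0: VV[1][1]++ -> VV[1]=[0, 2, 0], msg_vec=[0, 2, 0]; VV[0]=max(VV[0],msg_vec) then VV[0][0]++ -> VV[0]=[2, 2, 0]
Event 5: SEND 1->0: VV[1][1]++ -> VV[1]=[0, 3, 0], msg_vec=[0, 3, 0]; VV[0]=max(VV[0],msg_vec) then VV[0][0]++ -> VV[0]=[3, 3, 0]
Final vectors: VV[0]=[3, 3, 0]; VV[1]=[0, 3, 0]; VV[2]=[0, 0, 1]

Answer: 3 3 0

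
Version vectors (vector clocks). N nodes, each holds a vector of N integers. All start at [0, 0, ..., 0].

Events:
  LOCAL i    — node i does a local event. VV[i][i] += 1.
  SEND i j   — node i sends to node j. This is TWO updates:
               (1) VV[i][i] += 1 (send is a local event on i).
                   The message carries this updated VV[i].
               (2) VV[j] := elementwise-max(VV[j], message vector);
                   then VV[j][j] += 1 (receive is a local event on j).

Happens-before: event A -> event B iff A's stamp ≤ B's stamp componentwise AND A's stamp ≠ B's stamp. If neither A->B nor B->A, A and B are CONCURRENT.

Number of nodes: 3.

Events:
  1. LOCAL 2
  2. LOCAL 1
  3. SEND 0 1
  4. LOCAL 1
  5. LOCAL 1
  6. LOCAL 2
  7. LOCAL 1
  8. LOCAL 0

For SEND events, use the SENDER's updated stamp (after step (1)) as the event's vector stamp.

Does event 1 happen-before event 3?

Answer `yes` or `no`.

Initial: VV[0]=[0, 0, 0]
Initial: VV[1]=[0, 0, 0]
Initial: VV[2]=[0, 0, 0]
Event 1: LOCAL 2: VV[2][2]++ -> VV[2]=[0, 0, 1]
Event 2: LOCAL 1: VV[1][1]++ -> VV[1]=[0, 1, 0]
Event 3: SEND 0->1: VV[0][0]++ -> VV[0]=[1, 0, 0], msg_vec=[1, 0, 0]; VV[1]=max(VV[1],msg_vec) then VV[1][1]++ -> VV[1]=[1, 2, 0]
Event 4: LOCAL 1: VV[1][1]++ -> VV[1]=[1, 3, 0]
Event 5: LOCAL 1: VV[1][1]++ -> VV[1]=[1, 4, 0]
Event 6: LOCAL 2: VV[2][2]++ -> VV[2]=[0, 0, 2]
Event 7: LOCAL 1: VV[1][1]++ -> VV[1]=[1, 5, 0]
Event 8: LOCAL 0: VV[0][0]++ -> VV[0]=[2, 0, 0]
Event 1 stamp: [0, 0, 1]
Event 3 stamp: [1, 0, 0]
[0, 0, 1] <= [1, 0, 0]? False. Equal? False. Happens-before: False

Answer: no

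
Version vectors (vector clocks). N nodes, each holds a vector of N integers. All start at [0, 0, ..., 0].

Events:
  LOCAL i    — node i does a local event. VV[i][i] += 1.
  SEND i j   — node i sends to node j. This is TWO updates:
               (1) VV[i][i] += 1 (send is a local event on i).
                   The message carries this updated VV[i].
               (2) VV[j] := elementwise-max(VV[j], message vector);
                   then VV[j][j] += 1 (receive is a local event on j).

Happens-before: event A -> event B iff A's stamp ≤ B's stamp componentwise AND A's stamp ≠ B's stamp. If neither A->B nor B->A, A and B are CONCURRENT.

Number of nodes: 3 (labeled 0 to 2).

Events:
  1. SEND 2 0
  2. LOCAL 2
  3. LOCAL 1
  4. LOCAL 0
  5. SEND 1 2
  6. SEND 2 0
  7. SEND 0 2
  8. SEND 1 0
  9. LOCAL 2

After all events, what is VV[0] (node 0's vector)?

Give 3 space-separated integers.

Initial: VV[0]=[0, 0, 0]
Initial: VV[1]=[0, 0, 0]
Initial: VV[2]=[0, 0, 0]
Event 1: SEND 2->0: VV[2][2]++ -> VV[2]=[0, 0, 1], msg_vec=[0, 0, 1]; VV[0]=max(VV[0],msg_vec) then VV[0][0]++ -> VV[0]=[1, 0, 1]
Event 2: LOCAL 2: VV[2][2]++ -> VV[2]=[0, 0, 2]
Event 3: LOCAL 1: VV[1][1]++ -> VV[1]=[0, 1, 0]
Event 4: LOCAL 0: VV[0][0]++ -> VV[0]=[2, 0, 1]
Event 5: SEND 1->2: VV[1][1]++ -> VV[1]=[0, 2, 0], msg_vec=[0, 2, 0]; VV[2]=max(VV[2],msg_vec) then VV[2][2]++ -> VV[2]=[0, 2, 3]
Event 6: SEND 2->0: VV[2][2]++ -> VV[2]=[0, 2, 4], msg_vec=[0, 2, 4]; VV[0]=max(VV[0],msg_vec) then VV[0][0]++ -> VV[0]=[3, 2, 4]
Event 7: SEND 0->2: VV[0][0]++ -> VV[0]=[4, 2, 4], msg_vec=[4, 2, 4]; VV[2]=max(VV[2],msg_vec) then VV[2][2]++ -> VV[2]=[4, 2, 5]
Event 8: SEND 1->0: VV[1][1]++ -> VV[1]=[0, 3, 0], msg_vec=[0, 3, 0]; VV[0]=max(VV[0],msg_vec) then VV[0][0]++ -> VV[0]=[5, 3, 4]
Event 9: LOCAL 2: VV[2][2]++ -> VV[2]=[4, 2, 6]
Final vectors: VV[0]=[5, 3, 4]; VV[1]=[0, 3, 0]; VV[2]=[4, 2, 6]

Answer: 5 3 4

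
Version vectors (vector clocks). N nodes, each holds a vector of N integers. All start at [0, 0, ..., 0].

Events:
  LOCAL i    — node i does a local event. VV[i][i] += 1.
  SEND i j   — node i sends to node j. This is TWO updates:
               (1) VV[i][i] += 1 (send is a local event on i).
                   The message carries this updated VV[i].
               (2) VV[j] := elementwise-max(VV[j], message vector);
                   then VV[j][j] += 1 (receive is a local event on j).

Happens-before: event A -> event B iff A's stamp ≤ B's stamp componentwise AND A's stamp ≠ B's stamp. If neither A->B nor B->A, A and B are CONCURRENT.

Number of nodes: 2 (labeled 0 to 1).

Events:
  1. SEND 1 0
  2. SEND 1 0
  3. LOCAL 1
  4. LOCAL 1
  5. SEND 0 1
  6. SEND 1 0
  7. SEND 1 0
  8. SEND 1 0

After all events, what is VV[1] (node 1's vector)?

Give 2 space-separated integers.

Initial: VV[0]=[0, 0]
Initial: VV[1]=[0, 0]
Event 1: SEND 1->0: VV[1][1]++ -> VV[1]=[0, 1], msg_vec=[0, 1]; VV[0]=max(VV[0],msg_vec) then VV[0][0]++ -> VV[0]=[1, 1]
Event 2: SEND 1->0: VV[1][1]++ -> VV[1]=[0, 2], msg_vec=[0, 2]; VV[0]=max(VV[0],msg_vec) then VV[0][0]++ -> VV[0]=[2, 2]
Event 3: LOCAL 1: VV[1][1]++ -> VV[1]=[0, 3]
Event 4: LOCAL 1: VV[1][1]++ -> VV[1]=[0, 4]
Event 5: SEND 0->1: VV[0][0]++ -> VV[0]=[3, 2], msg_vec=[3, 2]; VV[1]=max(VV[1],msg_vec) then VV[1][1]++ -> VV[1]=[3, 5]
Event 6: SEND 1->0: VV[1][1]++ -> VV[1]=[3, 6], msg_vec=[3, 6]; VV[0]=max(VV[0],msg_vec) then VV[0][0]++ -> VV[0]=[4, 6]
Event 7: SEND 1->0: VV[1][1]++ -> VV[1]=[3, 7], msg_vec=[3, 7]; VV[0]=max(VV[0],msg_vec) then VV[0][0]++ -> VV[0]=[5, 7]
Event 8: SEND 1->0: VV[1][1]++ -> VV[1]=[3, 8], msg_vec=[3, 8]; VV[0]=max(VV[0],msg_vec) then VV[0][0]++ -> VV[0]=[6, 8]
Final vectors: VV[0]=[6, 8]; VV[1]=[3, 8]

Answer: 3 8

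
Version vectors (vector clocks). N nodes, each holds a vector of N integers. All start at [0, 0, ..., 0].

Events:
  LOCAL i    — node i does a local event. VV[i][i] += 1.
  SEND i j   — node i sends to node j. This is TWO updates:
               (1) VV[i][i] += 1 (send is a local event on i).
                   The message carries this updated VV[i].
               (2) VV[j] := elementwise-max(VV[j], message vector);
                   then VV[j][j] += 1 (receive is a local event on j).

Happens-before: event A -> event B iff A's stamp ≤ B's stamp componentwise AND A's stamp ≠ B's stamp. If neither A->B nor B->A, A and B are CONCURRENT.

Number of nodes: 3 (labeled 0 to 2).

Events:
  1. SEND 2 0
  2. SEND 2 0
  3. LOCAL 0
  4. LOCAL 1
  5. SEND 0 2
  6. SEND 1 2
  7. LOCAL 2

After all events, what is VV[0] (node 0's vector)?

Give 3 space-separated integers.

Answer: 4 0 2

Derivation:
Initial: VV[0]=[0, 0, 0]
Initial: VV[1]=[0, 0, 0]
Initial: VV[2]=[0, 0, 0]
Event 1: SEND 2->0: VV[2][2]++ -> VV[2]=[0, 0, 1], msg_vec=[0, 0, 1]; VV[0]=max(VV[0],msg_vec) then VV[0][0]++ -> VV[0]=[1, 0, 1]
Event 2: SEND 2->0: VV[2][2]++ -> VV[2]=[0, 0, 2], msg_vec=[0, 0, 2]; VV[0]=max(VV[0],msg_vec) then VV[0][0]++ -> VV[0]=[2, 0, 2]
Event 3: LOCAL 0: VV[0][0]++ -> VV[0]=[3, 0, 2]
Event 4: LOCAL 1: VV[1][1]++ -> VV[1]=[0, 1, 0]
Event 5: SEND 0->2: VV[0][0]++ -> VV[0]=[4, 0, 2], msg_vec=[4, 0, 2]; VV[2]=max(VV[2],msg_vec) then VV[2][2]++ -> VV[2]=[4, 0, 3]
Event 6: SEND 1->2: VV[1][1]++ -> VV[1]=[0, 2, 0], msg_vec=[0, 2, 0]; VV[2]=max(VV[2],msg_vec) then VV[2][2]++ -> VV[2]=[4, 2, 4]
Event 7: LOCAL 2: VV[2][2]++ -> VV[2]=[4, 2, 5]
Final vectors: VV[0]=[4, 0, 2]; VV[1]=[0, 2, 0]; VV[2]=[4, 2, 5]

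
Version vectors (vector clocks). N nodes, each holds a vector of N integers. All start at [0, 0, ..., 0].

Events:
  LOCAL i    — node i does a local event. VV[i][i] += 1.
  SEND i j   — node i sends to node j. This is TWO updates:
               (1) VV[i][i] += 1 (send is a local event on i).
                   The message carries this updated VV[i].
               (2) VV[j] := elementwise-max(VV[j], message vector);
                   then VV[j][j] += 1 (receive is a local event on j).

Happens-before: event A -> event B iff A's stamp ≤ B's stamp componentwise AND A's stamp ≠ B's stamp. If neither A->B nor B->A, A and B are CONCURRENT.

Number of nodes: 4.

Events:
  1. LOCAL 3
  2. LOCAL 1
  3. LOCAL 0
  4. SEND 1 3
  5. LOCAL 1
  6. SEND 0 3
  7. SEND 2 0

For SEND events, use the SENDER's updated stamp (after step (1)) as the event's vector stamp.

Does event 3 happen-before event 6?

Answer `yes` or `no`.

Initial: VV[0]=[0, 0, 0, 0]
Initial: VV[1]=[0, 0, 0, 0]
Initial: VV[2]=[0, 0, 0, 0]
Initial: VV[3]=[0, 0, 0, 0]
Event 1: LOCAL 3: VV[3][3]++ -> VV[3]=[0, 0, 0, 1]
Event 2: LOCAL 1: VV[1][1]++ -> VV[1]=[0, 1, 0, 0]
Event 3: LOCAL 0: VV[0][0]++ -> VV[0]=[1, 0, 0, 0]
Event 4: SEND 1->3: VV[1][1]++ -> VV[1]=[0, 2, 0, 0], msg_vec=[0, 2, 0, 0]; VV[3]=max(VV[3],msg_vec) then VV[3][3]++ -> VV[3]=[0, 2, 0, 2]
Event 5: LOCAL 1: VV[1][1]++ -> VV[1]=[0, 3, 0, 0]
Event 6: SEND 0->3: VV[0][0]++ -> VV[0]=[2, 0, 0, 0], msg_vec=[2, 0, 0, 0]; VV[3]=max(VV[3],msg_vec) then VV[3][3]++ -> VV[3]=[2, 2, 0, 3]
Event 7: SEND 2->0: VV[2][2]++ -> VV[2]=[0, 0, 1, 0], msg_vec=[0, 0, 1, 0]; VV[0]=max(VV[0],msg_vec) then VV[0][0]++ -> VV[0]=[3, 0, 1, 0]
Event 3 stamp: [1, 0, 0, 0]
Event 6 stamp: [2, 0, 0, 0]
[1, 0, 0, 0] <= [2, 0, 0, 0]? True. Equal? False. Happens-before: True

Answer: yes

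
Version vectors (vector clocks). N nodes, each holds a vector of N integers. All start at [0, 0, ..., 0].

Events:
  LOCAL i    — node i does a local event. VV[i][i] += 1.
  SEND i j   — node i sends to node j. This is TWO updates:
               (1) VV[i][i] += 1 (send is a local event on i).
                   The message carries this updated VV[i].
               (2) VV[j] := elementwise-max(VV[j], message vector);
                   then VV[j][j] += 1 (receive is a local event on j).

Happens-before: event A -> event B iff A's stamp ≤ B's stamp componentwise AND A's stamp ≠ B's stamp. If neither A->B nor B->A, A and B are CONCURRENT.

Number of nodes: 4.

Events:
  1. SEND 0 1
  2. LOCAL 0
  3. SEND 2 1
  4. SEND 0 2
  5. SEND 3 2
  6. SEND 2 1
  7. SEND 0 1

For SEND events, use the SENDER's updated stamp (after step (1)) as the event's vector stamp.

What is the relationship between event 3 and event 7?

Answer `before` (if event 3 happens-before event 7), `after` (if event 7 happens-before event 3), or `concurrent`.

Answer: concurrent

Derivation:
Initial: VV[0]=[0, 0, 0, 0]
Initial: VV[1]=[0, 0, 0, 0]
Initial: VV[2]=[0, 0, 0, 0]
Initial: VV[3]=[0, 0, 0, 0]
Event 1: SEND 0->1: VV[0][0]++ -> VV[0]=[1, 0, 0, 0], msg_vec=[1, 0, 0, 0]; VV[1]=max(VV[1],msg_vec) then VV[1][1]++ -> VV[1]=[1, 1, 0, 0]
Event 2: LOCAL 0: VV[0][0]++ -> VV[0]=[2, 0, 0, 0]
Event 3: SEND 2->1: VV[2][2]++ -> VV[2]=[0, 0, 1, 0], msg_vec=[0, 0, 1, 0]; VV[1]=max(VV[1],msg_vec) then VV[1][1]++ -> VV[1]=[1, 2, 1, 0]
Event 4: SEND 0->2: VV[0][0]++ -> VV[0]=[3, 0, 0, 0], msg_vec=[3, 0, 0, 0]; VV[2]=max(VV[2],msg_vec) then VV[2][2]++ -> VV[2]=[3, 0, 2, 0]
Event 5: SEND 3->2: VV[3][3]++ -> VV[3]=[0, 0, 0, 1], msg_vec=[0, 0, 0, 1]; VV[2]=max(VV[2],msg_vec) then VV[2][2]++ -> VV[2]=[3, 0, 3, 1]
Event 6: SEND 2->1: VV[2][2]++ -> VV[2]=[3, 0, 4, 1], msg_vec=[3, 0, 4, 1]; VV[1]=max(VV[1],msg_vec) then VV[1][1]++ -> VV[1]=[3, 3, 4, 1]
Event 7: SEND 0->1: VV[0][0]++ -> VV[0]=[4, 0, 0, 0], msg_vec=[4, 0, 0, 0]; VV[1]=max(VV[1],msg_vec) then VV[1][1]++ -> VV[1]=[4, 4, 4, 1]
Event 3 stamp: [0, 0, 1, 0]
Event 7 stamp: [4, 0, 0, 0]
[0, 0, 1, 0] <= [4, 0, 0, 0]? False
[4, 0, 0, 0] <= [0, 0, 1, 0]? False
Relation: concurrent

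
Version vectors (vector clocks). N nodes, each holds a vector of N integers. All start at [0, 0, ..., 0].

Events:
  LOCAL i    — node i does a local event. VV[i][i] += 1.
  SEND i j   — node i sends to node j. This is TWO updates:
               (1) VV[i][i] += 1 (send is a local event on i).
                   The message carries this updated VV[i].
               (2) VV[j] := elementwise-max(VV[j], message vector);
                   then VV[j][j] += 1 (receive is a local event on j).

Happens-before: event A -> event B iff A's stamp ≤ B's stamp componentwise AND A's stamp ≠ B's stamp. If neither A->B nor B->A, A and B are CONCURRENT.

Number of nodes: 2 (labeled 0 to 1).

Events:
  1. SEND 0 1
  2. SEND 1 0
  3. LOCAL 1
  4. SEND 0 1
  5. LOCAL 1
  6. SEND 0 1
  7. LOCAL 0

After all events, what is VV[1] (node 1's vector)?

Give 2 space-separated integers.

Initial: VV[0]=[0, 0]
Initial: VV[1]=[0, 0]
Event 1: SEND 0->1: VV[0][0]++ -> VV[0]=[1, 0], msg_vec=[1, 0]; VV[1]=max(VV[1],msg_vec) then VV[1][1]++ -> VV[1]=[1, 1]
Event 2: SEND 1->0: VV[1][1]++ -> VV[1]=[1, 2], msg_vec=[1, 2]; VV[0]=max(VV[0],msg_vec) then VV[0][0]++ -> VV[0]=[2, 2]
Event 3: LOCAL 1: VV[1][1]++ -> VV[1]=[1, 3]
Event 4: SEND 0->1: VV[0][0]++ -> VV[0]=[3, 2], msg_vec=[3, 2]; VV[1]=max(VV[1],msg_vec) then VV[1][1]++ -> VV[1]=[3, 4]
Event 5: LOCAL 1: VV[1][1]++ -> VV[1]=[3, 5]
Event 6: SEND 0->1: VV[0][0]++ -> VV[0]=[4, 2], msg_vec=[4, 2]; VV[1]=max(VV[1],msg_vec) then VV[1][1]++ -> VV[1]=[4, 6]
Event 7: LOCAL 0: VV[0][0]++ -> VV[0]=[5, 2]
Final vectors: VV[0]=[5, 2]; VV[1]=[4, 6]

Answer: 4 6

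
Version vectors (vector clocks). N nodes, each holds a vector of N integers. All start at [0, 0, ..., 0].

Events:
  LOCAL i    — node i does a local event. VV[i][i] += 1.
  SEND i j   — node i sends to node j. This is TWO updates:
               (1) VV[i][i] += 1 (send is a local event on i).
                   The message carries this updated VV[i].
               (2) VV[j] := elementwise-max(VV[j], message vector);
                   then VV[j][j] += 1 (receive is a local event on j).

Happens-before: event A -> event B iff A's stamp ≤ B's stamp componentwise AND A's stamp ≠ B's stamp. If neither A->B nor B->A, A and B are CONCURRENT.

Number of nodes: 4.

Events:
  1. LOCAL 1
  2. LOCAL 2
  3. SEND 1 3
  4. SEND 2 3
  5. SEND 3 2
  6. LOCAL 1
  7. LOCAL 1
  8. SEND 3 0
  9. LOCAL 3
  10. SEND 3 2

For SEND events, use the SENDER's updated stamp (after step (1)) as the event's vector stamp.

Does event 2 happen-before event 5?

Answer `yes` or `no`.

Answer: yes

Derivation:
Initial: VV[0]=[0, 0, 0, 0]
Initial: VV[1]=[0, 0, 0, 0]
Initial: VV[2]=[0, 0, 0, 0]
Initial: VV[3]=[0, 0, 0, 0]
Event 1: LOCAL 1: VV[1][1]++ -> VV[1]=[0, 1, 0, 0]
Event 2: LOCAL 2: VV[2][2]++ -> VV[2]=[0, 0, 1, 0]
Event 3: SEND 1->3: VV[1][1]++ -> VV[1]=[0, 2, 0, 0], msg_vec=[0, 2, 0, 0]; VV[3]=max(VV[3],msg_vec) then VV[3][3]++ -> VV[3]=[0, 2, 0, 1]
Event 4: SEND 2->3: VV[2][2]++ -> VV[2]=[0, 0, 2, 0], msg_vec=[0, 0, 2, 0]; VV[3]=max(VV[3],msg_vec) then VV[3][3]++ -> VV[3]=[0, 2, 2, 2]
Event 5: SEND 3->2: VV[3][3]++ -> VV[3]=[0, 2, 2, 3], msg_vec=[0, 2, 2, 3]; VV[2]=max(VV[2],msg_vec) then VV[2][2]++ -> VV[2]=[0, 2, 3, 3]
Event 6: LOCAL 1: VV[1][1]++ -> VV[1]=[0, 3, 0, 0]
Event 7: LOCAL 1: VV[1][1]++ -> VV[1]=[0, 4, 0, 0]
Event 8: SEND 3->0: VV[3][3]++ -> VV[3]=[0, 2, 2, 4], msg_vec=[0, 2, 2, 4]; VV[0]=max(VV[0],msg_vec) then VV[0][0]++ -> VV[0]=[1, 2, 2, 4]
Event 9: LOCAL 3: VV[3][3]++ -> VV[3]=[0, 2, 2, 5]
Event 10: SEND 3->2: VV[3][3]++ -> VV[3]=[0, 2, 2, 6], msg_vec=[0, 2, 2, 6]; VV[2]=max(VV[2],msg_vec) then VV[2][2]++ -> VV[2]=[0, 2, 4, 6]
Event 2 stamp: [0, 0, 1, 0]
Event 5 stamp: [0, 2, 2, 3]
[0, 0, 1, 0] <= [0, 2, 2, 3]? True. Equal? False. Happens-before: True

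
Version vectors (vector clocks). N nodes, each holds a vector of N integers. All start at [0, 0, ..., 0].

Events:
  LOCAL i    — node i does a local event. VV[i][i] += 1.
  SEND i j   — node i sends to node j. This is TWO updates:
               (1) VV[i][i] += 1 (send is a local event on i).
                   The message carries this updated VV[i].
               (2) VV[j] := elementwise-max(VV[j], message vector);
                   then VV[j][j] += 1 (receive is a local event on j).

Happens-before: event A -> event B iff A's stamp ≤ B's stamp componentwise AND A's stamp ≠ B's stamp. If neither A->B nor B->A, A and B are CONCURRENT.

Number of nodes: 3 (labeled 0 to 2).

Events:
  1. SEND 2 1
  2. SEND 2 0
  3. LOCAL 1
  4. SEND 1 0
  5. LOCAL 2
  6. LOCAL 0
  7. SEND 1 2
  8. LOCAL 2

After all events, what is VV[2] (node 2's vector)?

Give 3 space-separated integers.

Initial: VV[0]=[0, 0, 0]
Initial: VV[1]=[0, 0, 0]
Initial: VV[2]=[0, 0, 0]
Event 1: SEND 2->1: VV[2][2]++ -> VV[2]=[0, 0, 1], msg_vec=[0, 0, 1]; VV[1]=max(VV[1],msg_vec) then VV[1][1]++ -> VV[1]=[0, 1, 1]
Event 2: SEND 2->0: VV[2][2]++ -> VV[2]=[0, 0, 2], msg_vec=[0, 0, 2]; VV[0]=max(VV[0],msg_vec) then VV[0][0]++ -> VV[0]=[1, 0, 2]
Event 3: LOCAL 1: VV[1][1]++ -> VV[1]=[0, 2, 1]
Event 4: SEND 1->0: VV[1][1]++ -> VV[1]=[0, 3, 1], msg_vec=[0, 3, 1]; VV[0]=max(VV[0],msg_vec) then VV[0][0]++ -> VV[0]=[2, 3, 2]
Event 5: LOCAL 2: VV[2][2]++ -> VV[2]=[0, 0, 3]
Event 6: LOCAL 0: VV[0][0]++ -> VV[0]=[3, 3, 2]
Event 7: SEND 1->2: VV[1][1]++ -> VV[1]=[0, 4, 1], msg_vec=[0, 4, 1]; VV[2]=max(VV[2],msg_vec) then VV[2][2]++ -> VV[2]=[0, 4, 4]
Event 8: LOCAL 2: VV[2][2]++ -> VV[2]=[0, 4, 5]
Final vectors: VV[0]=[3, 3, 2]; VV[1]=[0, 4, 1]; VV[2]=[0, 4, 5]

Answer: 0 4 5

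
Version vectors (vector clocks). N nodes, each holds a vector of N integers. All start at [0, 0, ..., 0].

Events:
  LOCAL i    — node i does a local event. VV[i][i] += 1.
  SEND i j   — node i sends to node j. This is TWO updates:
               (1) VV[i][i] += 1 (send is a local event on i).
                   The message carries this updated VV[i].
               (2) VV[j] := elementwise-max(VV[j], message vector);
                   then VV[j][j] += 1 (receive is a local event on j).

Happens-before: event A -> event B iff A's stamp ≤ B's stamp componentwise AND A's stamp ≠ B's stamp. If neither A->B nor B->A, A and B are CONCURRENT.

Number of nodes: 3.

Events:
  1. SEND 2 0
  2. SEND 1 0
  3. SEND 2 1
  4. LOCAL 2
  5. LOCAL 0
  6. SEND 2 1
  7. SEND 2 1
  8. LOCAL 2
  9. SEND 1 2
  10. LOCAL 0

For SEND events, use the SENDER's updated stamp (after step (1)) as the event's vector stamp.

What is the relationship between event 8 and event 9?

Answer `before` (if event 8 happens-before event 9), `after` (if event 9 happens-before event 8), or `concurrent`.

Initial: VV[0]=[0, 0, 0]
Initial: VV[1]=[0, 0, 0]
Initial: VV[2]=[0, 0, 0]
Event 1: SEND 2->0: VV[2][2]++ -> VV[2]=[0, 0, 1], msg_vec=[0, 0, 1]; VV[0]=max(VV[0],msg_vec) then VV[0][0]++ -> VV[0]=[1, 0, 1]
Event 2: SEND 1->0: VV[1][1]++ -> VV[1]=[0, 1, 0], msg_vec=[0, 1, 0]; VV[0]=max(VV[0],msg_vec) then VV[0][0]++ -> VV[0]=[2, 1, 1]
Event 3: SEND 2->1: VV[2][2]++ -> VV[2]=[0, 0, 2], msg_vec=[0, 0, 2]; VV[1]=max(VV[1],msg_vec) then VV[1][1]++ -> VV[1]=[0, 2, 2]
Event 4: LOCAL 2: VV[2][2]++ -> VV[2]=[0, 0, 3]
Event 5: LOCAL 0: VV[0][0]++ -> VV[0]=[3, 1, 1]
Event 6: SEND 2->1: VV[2][2]++ -> VV[2]=[0, 0, 4], msg_vec=[0, 0, 4]; VV[1]=max(VV[1],msg_vec) then VV[1][1]++ -> VV[1]=[0, 3, 4]
Event 7: SEND 2->1: VV[2][2]++ -> VV[2]=[0, 0, 5], msg_vec=[0, 0, 5]; VV[1]=max(VV[1],msg_vec) then VV[1][1]++ -> VV[1]=[0, 4, 5]
Event 8: LOCAL 2: VV[2][2]++ -> VV[2]=[0, 0, 6]
Event 9: SEND 1->2: VV[1][1]++ -> VV[1]=[0, 5, 5], msg_vec=[0, 5, 5]; VV[2]=max(VV[2],msg_vec) then VV[2][2]++ -> VV[2]=[0, 5, 7]
Event 10: LOCAL 0: VV[0][0]++ -> VV[0]=[4, 1, 1]
Event 8 stamp: [0, 0, 6]
Event 9 stamp: [0, 5, 5]
[0, 0, 6] <= [0, 5, 5]? False
[0, 5, 5] <= [0, 0, 6]? False
Relation: concurrent

Answer: concurrent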